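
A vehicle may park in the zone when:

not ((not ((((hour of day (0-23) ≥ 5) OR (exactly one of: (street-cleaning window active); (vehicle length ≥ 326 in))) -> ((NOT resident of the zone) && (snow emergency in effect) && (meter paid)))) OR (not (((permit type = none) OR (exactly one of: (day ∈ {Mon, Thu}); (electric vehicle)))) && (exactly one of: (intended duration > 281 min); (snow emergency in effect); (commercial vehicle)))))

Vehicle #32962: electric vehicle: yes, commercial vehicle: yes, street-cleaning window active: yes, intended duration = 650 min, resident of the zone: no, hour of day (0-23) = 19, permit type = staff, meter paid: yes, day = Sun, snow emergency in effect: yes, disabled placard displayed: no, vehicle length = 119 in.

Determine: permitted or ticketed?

Permitted

Atomic conditions:
  hour of day (0-23) ≥ 5: 19 ≥ 5 is true
  street-cleaning window active: yes → true
  vehicle length ≥ 326 in: 119 ≥ 326 is false
  NOT resident of the zone: no → true
  snow emergency in effect: yes → true
  meter paid: yes → true
  permit type = none: staff == none is false
  day ∈ {Mon, Thu}: Sun is not in the set → false
  electric vehicle: yes → true
  intended duration > 281 min: 650 > 281 is true
  commercial vehicle: yes → true
Combine:
[1.1.1.1.2] exactly-one(true, false) = true
[1.1.1.1] true OR true = true
[1.1.1.2] true AND true AND true = true
[1.1.1] true → true = true
[1.1] NOT true = false
[1.2.1.1.2] exactly-one(false, true) = true
[1.2.1.1] false OR true = true
[1.2.1] NOT true = false
[1.2.2] exactly-one(true, true, true) = false
[1.2] false AND false = false
[1] false OR false = false
[root] NOT false = true
Overall: true → permitted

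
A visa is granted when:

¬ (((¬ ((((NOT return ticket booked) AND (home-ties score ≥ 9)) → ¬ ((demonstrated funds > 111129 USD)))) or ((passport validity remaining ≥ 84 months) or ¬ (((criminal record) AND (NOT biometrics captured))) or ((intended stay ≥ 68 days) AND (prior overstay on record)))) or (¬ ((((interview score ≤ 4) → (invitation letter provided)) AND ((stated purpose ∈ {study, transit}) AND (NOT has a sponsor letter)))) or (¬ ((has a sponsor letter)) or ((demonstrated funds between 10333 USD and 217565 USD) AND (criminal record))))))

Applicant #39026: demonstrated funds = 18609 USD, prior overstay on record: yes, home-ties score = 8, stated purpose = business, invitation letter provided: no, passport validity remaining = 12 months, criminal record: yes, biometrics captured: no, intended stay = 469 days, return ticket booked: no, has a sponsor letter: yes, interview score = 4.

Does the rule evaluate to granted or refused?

Atomic conditions:
  NOT return ticket booked: no → true
  home-ties score ≥ 9: 8 ≥ 9 is false
  demonstrated funds > 111129 USD: 18609 > 111129 is false
  passport validity remaining ≥ 84 months: 12 ≥ 84 is false
  criminal record: yes → true
  NOT biometrics captured: no → true
  intended stay ≥ 68 days: 469 ≥ 68 is true
  prior overstay on record: yes → true
  interview score ≤ 4: 4 ≤ 4 is true
  invitation letter provided: no → false
  stated purpose ∈ {study, transit}: business is not in the set → false
  NOT has a sponsor letter: yes → false
  has a sponsor letter: yes → true
  demonstrated funds between 10333 USD and 217565 USD: 18609 in [10333, 217565] is true
Combine:
[1.1.1.1.1] true AND false = false
[1.1.1.1.2] NOT false = true
[1.1.1.1] false → true (antecedent false ⇒ implication holds) = true
[1.1.1] NOT true = false
[1.1.2.2.1] true AND true = true
[1.1.2.2] NOT true = false
[1.1.2.3] true AND true = true
[1.1.2] false OR false OR true = true
[1.1] false OR true = true
[1.2.1.1.1] true → false = false
[1.2.1.1.2] false AND false = false
[1.2.1.1] false AND false = false
[1.2.1] NOT false = true
[1.2.2.1] NOT true = false
[1.2.2.2] true AND true = true
[1.2.2] false OR true = true
[1.2] true OR true = true
[1] true OR true = true
[root] NOT true = false
Overall: false → refused

Refused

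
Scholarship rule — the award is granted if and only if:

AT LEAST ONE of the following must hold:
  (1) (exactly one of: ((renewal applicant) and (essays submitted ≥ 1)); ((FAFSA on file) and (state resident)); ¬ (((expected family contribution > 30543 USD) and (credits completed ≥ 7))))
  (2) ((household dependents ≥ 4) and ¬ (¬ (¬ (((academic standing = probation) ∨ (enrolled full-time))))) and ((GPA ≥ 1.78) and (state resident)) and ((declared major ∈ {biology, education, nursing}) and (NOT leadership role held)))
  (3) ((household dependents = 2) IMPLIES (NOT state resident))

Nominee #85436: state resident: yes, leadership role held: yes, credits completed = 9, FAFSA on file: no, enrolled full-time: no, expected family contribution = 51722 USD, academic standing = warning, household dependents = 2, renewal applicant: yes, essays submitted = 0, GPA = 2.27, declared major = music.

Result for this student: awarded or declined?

Atomic conditions:
  renewal applicant: yes → true
  essays submitted ≥ 1: 0 ≥ 1 is false
  FAFSA on file: no → false
  state resident: yes → true
  expected family contribution > 30543 USD: 51722 > 30543 is true
  credits completed ≥ 7: 9 ≥ 7 is true
  household dependents ≥ 4: 2 ≥ 4 is false
  academic standing = probation: warning == probation is false
  enrolled full-time: no → false
  GPA ≥ 1.78: 2.27 ≥ 1.78 is true
  declared major ∈ {biology, education, nursing}: music is not in the set → false
  NOT leadership role held: yes → false
  household dependents = 2: 2 == 2 is true
  NOT state resident: yes → false
Combine:
[1.1] true AND false = false
[1.2] false AND true = false
[1.3.1] true AND true = true
[1.3] NOT true = false
[1] exactly-one(false, false, false) = false
[2.2.1.1.1] false OR false = false
[2.2.1.1] NOT false = true
[2.2.1] NOT true = false
[2.2] NOT false = true
[2.3] true AND true = true
[2.4] false AND false = false
[2] false AND true AND true AND false = false
[3] true → false = false
[root] false OR false OR false = false
Overall: false → declined

Declined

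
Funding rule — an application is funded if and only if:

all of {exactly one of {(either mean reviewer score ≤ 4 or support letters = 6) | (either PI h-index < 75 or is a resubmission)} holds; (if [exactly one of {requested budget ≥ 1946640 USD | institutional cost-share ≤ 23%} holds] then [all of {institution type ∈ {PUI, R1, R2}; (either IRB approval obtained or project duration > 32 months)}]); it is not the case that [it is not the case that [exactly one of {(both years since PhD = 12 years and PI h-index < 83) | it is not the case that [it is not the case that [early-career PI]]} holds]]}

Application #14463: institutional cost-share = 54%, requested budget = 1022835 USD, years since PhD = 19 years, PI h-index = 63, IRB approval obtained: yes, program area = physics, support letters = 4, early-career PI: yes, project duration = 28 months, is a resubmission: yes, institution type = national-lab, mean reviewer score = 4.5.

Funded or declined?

Atomic conditions:
  mean reviewer score ≤ 4: 4.5 ≤ 4 is false
  support letters = 6: 4 == 6 is false
  PI h-index < 75: 63 < 75 is true
  is a resubmission: yes → true
  requested budget ≥ 1946640 USD: 1022835 ≥ 1946640 is false
  institutional cost-share ≤ 23%: 54 ≤ 23 is false
  institution type ∈ {PUI, R1, R2}: national-lab is not in the set → false
  IRB approval obtained: yes → true
  project duration > 32 months: 28 > 32 is false
  years since PhD = 12 years: 19 == 12 is false
  PI h-index < 83: 63 < 83 is true
  early-career PI: yes → true
Combine:
[1.1] false OR false = false
[1.2] true OR true = true
[1] exactly-one(false, true) = true
[2.1] exactly-one(false, false) = false
[2.2.2] true OR false = true
[2.2] false AND true = false
[2] false → false (antecedent false ⇒ implication holds) = true
[3.1.1.1] false AND true = false
[3.1.1.2.1] NOT true = false
[3.1.1.2] NOT false = true
[3.1.1] exactly-one(false, true) = true
[3.1] NOT true = false
[3] NOT false = true
[root] true AND true AND true = true
Overall: true → funded

Funded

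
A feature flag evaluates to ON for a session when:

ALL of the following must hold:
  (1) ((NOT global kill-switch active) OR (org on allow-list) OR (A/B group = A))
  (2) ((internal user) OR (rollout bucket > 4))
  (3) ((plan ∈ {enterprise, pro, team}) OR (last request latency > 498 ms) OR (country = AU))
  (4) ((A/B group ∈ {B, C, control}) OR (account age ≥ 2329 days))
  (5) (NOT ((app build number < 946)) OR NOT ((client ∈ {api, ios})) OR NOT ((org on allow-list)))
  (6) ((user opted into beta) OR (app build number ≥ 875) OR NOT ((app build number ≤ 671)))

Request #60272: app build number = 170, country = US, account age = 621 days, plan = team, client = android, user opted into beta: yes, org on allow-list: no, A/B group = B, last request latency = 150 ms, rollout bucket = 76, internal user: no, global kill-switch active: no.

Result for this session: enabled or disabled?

Atomic conditions:
  NOT global kill-switch active: no → true
  org on allow-list: no → false
  A/B group = A: B == A is false
  internal user: no → false
  rollout bucket > 4: 76 > 4 is true
  plan ∈ {enterprise, pro, team}: team is in the set → true
  last request latency > 498 ms: 150 > 498 is false
  country = AU: US == AU is false
  A/B group ∈ {B, C, control}: B is in the set → true
  account age ≥ 2329 days: 621 ≥ 2329 is false
  app build number < 946: 170 < 946 is true
  client ∈ {api, ios}: android is not in the set → false
  user opted into beta: yes → true
  app build number ≥ 875: 170 ≥ 875 is false
  app build number ≤ 671: 170 ≤ 671 is true
Combine:
[1] true OR false OR false = true
[2] false OR true = true
[3] true OR false OR false = true
[4] true OR false = true
[5.1] NOT true = false
[5.2] NOT false = true
[5.3] NOT false = true
[5] false OR true OR true = true
[6.3] NOT true = false
[6] true OR false OR false = true
[root] true AND true AND true AND true AND true AND true = true
Overall: true → enabled

Enabled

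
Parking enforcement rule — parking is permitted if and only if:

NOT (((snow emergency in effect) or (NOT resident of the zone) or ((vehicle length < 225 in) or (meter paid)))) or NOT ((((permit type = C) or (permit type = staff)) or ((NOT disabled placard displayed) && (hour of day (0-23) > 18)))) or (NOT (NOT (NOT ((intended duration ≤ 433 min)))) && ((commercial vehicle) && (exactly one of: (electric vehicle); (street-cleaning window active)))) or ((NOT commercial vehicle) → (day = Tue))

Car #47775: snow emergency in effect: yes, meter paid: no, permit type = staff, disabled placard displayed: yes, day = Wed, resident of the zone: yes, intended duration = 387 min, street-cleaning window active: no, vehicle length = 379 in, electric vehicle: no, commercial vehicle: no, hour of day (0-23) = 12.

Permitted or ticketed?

Ticketed

Atomic conditions:
  snow emergency in effect: yes → true
  NOT resident of the zone: yes → false
  vehicle length < 225 in: 379 < 225 is false
  meter paid: no → false
  permit type = C: staff == C is false
  permit type = staff: staff == staff is true
  NOT disabled placard displayed: yes → false
  hour of day (0-23) > 18: 12 > 18 is false
  intended duration ≤ 433 min: 387 ≤ 433 is true
  commercial vehicle: no → false
  electric vehicle: no → false
  street-cleaning window active: no → false
  NOT commercial vehicle: no → true
  day = Tue: Wed == Tue is false
Combine:
[1.1.3] false OR false = false
[1.1] true OR false OR false = true
[1] NOT true = false
[2.1.1] false OR true = true
[2.1.2] false AND false = false
[2.1] true OR false = true
[2] NOT true = false
[3.1.1.1] NOT true = false
[3.1.1] NOT false = true
[3.1] NOT true = false
[3.2.2] exactly-one(false, false) = false
[3.2] false AND false = false
[3] false AND false = false
[4] true → false = false
[root] false OR false OR false OR false = false
Overall: false → ticketed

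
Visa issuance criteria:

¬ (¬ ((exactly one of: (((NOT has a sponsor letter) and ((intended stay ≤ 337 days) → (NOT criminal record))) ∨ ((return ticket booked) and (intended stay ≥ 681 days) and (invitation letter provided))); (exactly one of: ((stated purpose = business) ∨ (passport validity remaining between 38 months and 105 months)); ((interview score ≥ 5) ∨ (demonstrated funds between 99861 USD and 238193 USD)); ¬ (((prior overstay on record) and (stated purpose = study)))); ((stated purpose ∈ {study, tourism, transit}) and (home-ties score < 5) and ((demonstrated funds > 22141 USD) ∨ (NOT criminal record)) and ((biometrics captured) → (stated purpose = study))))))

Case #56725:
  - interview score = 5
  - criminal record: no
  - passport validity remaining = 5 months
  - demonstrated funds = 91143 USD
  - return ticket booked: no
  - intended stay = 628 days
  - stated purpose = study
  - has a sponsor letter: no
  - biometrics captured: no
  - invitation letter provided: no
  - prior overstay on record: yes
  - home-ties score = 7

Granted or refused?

Refused

Atomic conditions:
  NOT has a sponsor letter: no → true
  intended stay ≤ 337 days: 628 ≤ 337 is false
  NOT criminal record: no → true
  return ticket booked: no → false
  intended stay ≥ 681 days: 628 ≥ 681 is false
  invitation letter provided: no → false
  stated purpose = business: study == business is false
  passport validity remaining between 38 months and 105 months: 5 in [38, 105] is false
  interview score ≥ 5: 5 ≥ 5 is true
  demonstrated funds between 99861 USD and 238193 USD: 91143 in [99861, 238193] is false
  prior overstay on record: yes → true
  stated purpose = study: study == study is true
  stated purpose ∈ {study, tourism, transit}: study is in the set → true
  home-ties score < 5: 7 < 5 is false
  demonstrated funds > 22141 USD: 91143 > 22141 is true
  biometrics captured: no → false
Combine:
[1.1.1.1.2] false → true (antecedent false ⇒ implication holds) = true
[1.1.1.1] true AND true = true
[1.1.1.2] false AND false AND false = false
[1.1.1] true OR false = true
[1.1.2.1] false OR false = false
[1.1.2.2] true OR false = true
[1.1.2.3.1] true AND true = true
[1.1.2.3] NOT true = false
[1.1.2] exactly-one(false, true, false) = true
[1.1.3.3] true OR true = true
[1.1.3.4] false → true (antecedent false ⇒ implication holds) = true
[1.1.3] true AND false AND true AND true = false
[1.1] exactly-one(true, true, false) = false
[1] NOT false = true
[root] NOT true = false
Overall: false → refused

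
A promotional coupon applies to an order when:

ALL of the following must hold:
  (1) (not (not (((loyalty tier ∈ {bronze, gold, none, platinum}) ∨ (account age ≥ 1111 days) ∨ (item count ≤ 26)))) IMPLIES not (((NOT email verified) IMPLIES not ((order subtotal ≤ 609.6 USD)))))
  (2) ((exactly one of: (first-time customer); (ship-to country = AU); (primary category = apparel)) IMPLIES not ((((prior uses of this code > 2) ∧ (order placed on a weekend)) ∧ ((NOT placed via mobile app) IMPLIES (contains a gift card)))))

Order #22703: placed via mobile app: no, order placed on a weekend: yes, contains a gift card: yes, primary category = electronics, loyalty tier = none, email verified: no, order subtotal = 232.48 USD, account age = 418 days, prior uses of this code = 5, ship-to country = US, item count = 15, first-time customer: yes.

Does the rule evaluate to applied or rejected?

Rejected

Atomic conditions:
  loyalty tier ∈ {bronze, gold, none, platinum}: none is in the set → true
  account age ≥ 1111 days: 418 ≥ 1111 is false
  item count ≤ 26: 15 ≤ 26 is true
  NOT email verified: no → true
  order subtotal ≤ 609.6 USD: 232.48 ≤ 609.6 is true
  first-time customer: yes → true
  ship-to country = AU: US == AU is false
  primary category = apparel: electronics == apparel is false
  prior uses of this code > 2: 5 > 2 is true
  order placed on a weekend: yes → true
  NOT placed via mobile app: no → true
  contains a gift card: yes → true
Combine:
[1.1.1.1] true OR false OR true = true
[1.1.1] NOT true = false
[1.1] NOT false = true
[1.2.1.2] NOT true = false
[1.2.1] true → false = false
[1.2] NOT false = true
[1] true → true = true
[2.1] exactly-one(true, false, false) = true
[2.2.1.1] true AND true = true
[2.2.1.2] true → true = true
[2.2.1] true AND true = true
[2.2] NOT true = false
[2] true → false = false
[root] true AND false = false
Overall: false → rejected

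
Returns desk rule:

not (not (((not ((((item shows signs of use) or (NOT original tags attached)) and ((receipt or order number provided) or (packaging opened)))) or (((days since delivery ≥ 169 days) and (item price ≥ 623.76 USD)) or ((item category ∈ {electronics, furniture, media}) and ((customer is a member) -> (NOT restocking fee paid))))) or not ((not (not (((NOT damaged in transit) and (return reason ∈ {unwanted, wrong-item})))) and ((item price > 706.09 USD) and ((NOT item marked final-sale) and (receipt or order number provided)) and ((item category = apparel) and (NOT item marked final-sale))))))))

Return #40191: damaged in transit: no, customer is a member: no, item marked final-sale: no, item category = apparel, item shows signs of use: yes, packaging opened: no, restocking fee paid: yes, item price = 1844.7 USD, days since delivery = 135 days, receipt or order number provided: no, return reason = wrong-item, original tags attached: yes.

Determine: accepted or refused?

Accepted

Atomic conditions:
  item shows signs of use: yes → true
  NOT original tags attached: yes → false
  receipt or order number provided: no → false
  packaging opened: no → false
  days since delivery ≥ 169 days: 135 ≥ 169 is false
  item price ≥ 623.76 USD: 1844.7 ≥ 623.76 is true
  item category ∈ {electronics, furniture, media}: apparel is not in the set → false
  customer is a member: no → false
  NOT restocking fee paid: yes → false
  NOT damaged in transit: no → true
  return reason ∈ {unwanted, wrong-item}: wrong-item is in the set → true
  item price > 706.09 USD: 1844.7 > 706.09 is true
  NOT item marked final-sale: no → true
  item category = apparel: apparel == apparel is true
Combine:
[1.1.1.1.1.1] true OR false = true
[1.1.1.1.1.2] false OR false = false
[1.1.1.1.1] true AND false = false
[1.1.1.1] NOT false = true
[1.1.1.2.1] false AND true = false
[1.1.1.2.2.2] false → false (antecedent false ⇒ implication holds) = true
[1.1.1.2.2] false AND true = false
[1.1.1.2] false OR false = false
[1.1.1] true OR false = true
[1.1.2.1.1.1.1] true AND true = true
[1.1.2.1.1.1] NOT true = false
[1.1.2.1.1] NOT false = true
[1.1.2.1.2.2] true AND false = false
[1.1.2.1.2.3] true AND true = true
[1.1.2.1.2] true AND false AND true = false
[1.1.2.1] true AND false = false
[1.1.2] NOT false = true
[1.1] true OR true = true
[1] NOT true = false
[root] NOT false = true
Overall: true → accepted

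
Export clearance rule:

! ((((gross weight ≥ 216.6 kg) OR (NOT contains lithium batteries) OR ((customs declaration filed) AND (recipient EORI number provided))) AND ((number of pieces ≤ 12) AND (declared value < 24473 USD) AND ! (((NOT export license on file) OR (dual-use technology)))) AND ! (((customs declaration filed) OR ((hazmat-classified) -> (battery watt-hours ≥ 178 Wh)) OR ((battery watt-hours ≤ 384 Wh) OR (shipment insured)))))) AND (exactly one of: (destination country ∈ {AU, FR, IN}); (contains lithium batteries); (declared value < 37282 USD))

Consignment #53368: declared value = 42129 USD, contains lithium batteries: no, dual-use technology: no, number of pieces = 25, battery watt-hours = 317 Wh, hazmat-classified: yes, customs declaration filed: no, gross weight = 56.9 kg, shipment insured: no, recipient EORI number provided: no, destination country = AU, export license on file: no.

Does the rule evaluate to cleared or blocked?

Cleared

Atomic conditions:
  gross weight ≥ 216.6 kg: 56.9 ≥ 216.6 is false
  NOT contains lithium batteries: no → true
  customs declaration filed: no → false
  recipient EORI number provided: no → false
  number of pieces ≤ 12: 25 ≤ 12 is false
  declared value < 24473 USD: 42129 < 24473 is false
  NOT export license on file: no → true
  dual-use technology: no → false
  hazmat-classified: yes → true
  battery watt-hours ≥ 178 Wh: 317 ≥ 178 is true
  battery watt-hours ≤ 384 Wh: 317 ≤ 384 is true
  shipment insured: no → false
  destination country ∈ {AU, FR, IN}: AU is in the set → true
  contains lithium batteries: no → false
  declared value < 37282 USD: 42129 < 37282 is false
Combine:
[1.1.1.3] false AND false = false
[1.1.1] false OR true OR false = true
[1.1.2.3.1] true OR false = true
[1.1.2.3] NOT true = false
[1.1.2] false AND false AND false = false
[1.1.3.1.2] true → true = true
[1.1.3.1.3] true OR false = true
[1.1.3.1] false OR true OR true = true
[1.1.3] NOT true = false
[1.1] true AND false AND false = false
[1] NOT false = true
[2] exactly-one(true, false, false) = true
[root] true AND true = true
Overall: true → cleared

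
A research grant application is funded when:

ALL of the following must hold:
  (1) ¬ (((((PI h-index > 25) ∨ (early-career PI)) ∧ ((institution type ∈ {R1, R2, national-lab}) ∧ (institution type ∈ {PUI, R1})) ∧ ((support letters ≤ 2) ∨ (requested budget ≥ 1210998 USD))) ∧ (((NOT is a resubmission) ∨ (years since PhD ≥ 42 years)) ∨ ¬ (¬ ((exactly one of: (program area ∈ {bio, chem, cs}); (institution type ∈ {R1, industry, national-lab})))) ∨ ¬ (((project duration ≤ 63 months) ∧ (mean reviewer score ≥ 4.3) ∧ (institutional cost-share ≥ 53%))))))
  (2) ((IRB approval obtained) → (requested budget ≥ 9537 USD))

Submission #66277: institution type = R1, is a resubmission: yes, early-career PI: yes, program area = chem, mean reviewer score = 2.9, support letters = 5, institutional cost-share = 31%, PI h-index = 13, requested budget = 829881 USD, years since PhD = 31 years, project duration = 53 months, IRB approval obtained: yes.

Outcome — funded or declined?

Funded

Atomic conditions:
  PI h-index > 25: 13 > 25 is false
  early-career PI: yes → true
  institution type ∈ {R1, R2, national-lab}: R1 is in the set → true
  institution type ∈ {PUI, R1}: R1 is in the set → true
  support letters ≤ 2: 5 ≤ 2 is false
  requested budget ≥ 1210998 USD: 829881 ≥ 1210998 is false
  NOT is a resubmission: yes → false
  years since PhD ≥ 42 years: 31 ≥ 42 is false
  program area ∈ {bio, chem, cs}: chem is in the set → true
  institution type ∈ {R1, industry, national-lab}: R1 is in the set → true
  project duration ≤ 63 months: 53 ≤ 63 is true
  mean reviewer score ≥ 4.3: 2.9 ≥ 4.3 is false
  institutional cost-share ≥ 53%: 31 ≥ 53 is false
  IRB approval obtained: yes → true
  requested budget ≥ 9537 USD: 829881 ≥ 9537 is true
Combine:
[1.1.1.1] false OR true = true
[1.1.1.2] true AND true = true
[1.1.1.3] false OR false = false
[1.1.1] true AND true AND false = false
[1.1.2.1] false OR false = false
[1.1.2.2.1.1] exactly-one(true, true) = false
[1.1.2.2.1] NOT false = true
[1.1.2.2] NOT true = false
[1.1.2.3.1] true AND false AND false = false
[1.1.2.3] NOT false = true
[1.1.2] false OR false OR true = true
[1.1] false AND true = false
[1] NOT false = true
[2] true → true = true
[root] true AND true = true
Overall: true → funded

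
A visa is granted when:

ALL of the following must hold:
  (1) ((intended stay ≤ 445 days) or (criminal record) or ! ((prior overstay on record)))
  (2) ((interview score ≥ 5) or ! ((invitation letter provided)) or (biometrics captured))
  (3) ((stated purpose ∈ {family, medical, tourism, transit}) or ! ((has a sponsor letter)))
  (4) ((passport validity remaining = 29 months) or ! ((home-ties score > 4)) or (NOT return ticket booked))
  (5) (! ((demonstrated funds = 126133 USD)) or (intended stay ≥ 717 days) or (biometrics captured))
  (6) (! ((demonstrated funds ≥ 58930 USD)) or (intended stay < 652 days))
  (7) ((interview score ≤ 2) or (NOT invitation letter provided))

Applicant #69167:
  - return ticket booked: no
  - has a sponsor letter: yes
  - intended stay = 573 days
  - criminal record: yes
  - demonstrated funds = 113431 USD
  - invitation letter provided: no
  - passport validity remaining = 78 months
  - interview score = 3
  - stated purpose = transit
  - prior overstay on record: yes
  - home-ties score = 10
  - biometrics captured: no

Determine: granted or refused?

Atomic conditions:
  intended stay ≤ 445 days: 573 ≤ 445 is false
  criminal record: yes → true
  prior overstay on record: yes → true
  interview score ≥ 5: 3 ≥ 5 is false
  invitation letter provided: no → false
  biometrics captured: no → false
  stated purpose ∈ {family, medical, tourism, transit}: transit is in the set → true
  has a sponsor letter: yes → true
  passport validity remaining = 29 months: 78 == 29 is false
  home-ties score > 4: 10 > 4 is true
  NOT return ticket booked: no → true
  demonstrated funds = 126133 USD: 113431 == 126133 is false
  intended stay ≥ 717 days: 573 ≥ 717 is false
  demonstrated funds ≥ 58930 USD: 113431 ≥ 58930 is true
  intended stay < 652 days: 573 < 652 is true
  interview score ≤ 2: 3 ≤ 2 is false
  NOT invitation letter provided: no → true
Combine:
[1.3] NOT true = false
[1] false OR true OR false = true
[2.2] NOT false = true
[2] false OR true OR false = true
[3.2] NOT true = false
[3] true OR false = true
[4.2] NOT true = false
[4] false OR false OR true = true
[5.1] NOT false = true
[5] true OR false OR false = true
[6.1] NOT true = false
[6] false OR true = true
[7] false OR true = true
[root] true AND true AND true AND true AND true AND true AND true = true
Overall: true → granted

Granted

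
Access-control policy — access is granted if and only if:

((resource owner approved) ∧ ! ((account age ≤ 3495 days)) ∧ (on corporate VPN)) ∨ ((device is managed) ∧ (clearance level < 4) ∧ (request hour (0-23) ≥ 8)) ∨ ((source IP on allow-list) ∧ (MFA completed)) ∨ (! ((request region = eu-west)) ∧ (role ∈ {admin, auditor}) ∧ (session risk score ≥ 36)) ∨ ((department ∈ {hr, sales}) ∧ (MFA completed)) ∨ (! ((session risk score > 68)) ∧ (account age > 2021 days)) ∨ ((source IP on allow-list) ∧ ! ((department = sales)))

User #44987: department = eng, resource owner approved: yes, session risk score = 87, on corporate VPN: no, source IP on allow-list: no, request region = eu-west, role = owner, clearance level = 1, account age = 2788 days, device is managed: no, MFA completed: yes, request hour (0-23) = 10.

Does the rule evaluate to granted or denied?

Atomic conditions:
  resource owner approved: yes → true
  account age ≤ 3495 days: 2788 ≤ 3495 is true
  on corporate VPN: no → false
  device is managed: no → false
  clearance level < 4: 1 < 4 is true
  request hour (0-23) ≥ 8: 10 ≥ 8 is true
  source IP on allow-list: no → false
  MFA completed: yes → true
  request region = eu-west: eu-west == eu-west is true
  role ∈ {admin, auditor}: owner is not in the set → false
  session risk score ≥ 36: 87 ≥ 36 is true
  department ∈ {hr, sales}: eng is not in the set → false
  session risk score > 68: 87 > 68 is true
  account age > 2021 days: 2788 > 2021 is true
  department = sales: eng == sales is false
Combine:
[1.2] NOT true = false
[1] true AND false AND false = false
[2] false AND true AND true = false
[3] false AND true = false
[4.1] NOT true = false
[4] false AND false AND true = false
[5] false AND true = false
[6.1] NOT true = false
[6] false AND true = false
[7.2] NOT false = true
[7] false AND true = false
[root] false OR false OR false OR false OR false OR false OR false = false
Overall: false → denied

Denied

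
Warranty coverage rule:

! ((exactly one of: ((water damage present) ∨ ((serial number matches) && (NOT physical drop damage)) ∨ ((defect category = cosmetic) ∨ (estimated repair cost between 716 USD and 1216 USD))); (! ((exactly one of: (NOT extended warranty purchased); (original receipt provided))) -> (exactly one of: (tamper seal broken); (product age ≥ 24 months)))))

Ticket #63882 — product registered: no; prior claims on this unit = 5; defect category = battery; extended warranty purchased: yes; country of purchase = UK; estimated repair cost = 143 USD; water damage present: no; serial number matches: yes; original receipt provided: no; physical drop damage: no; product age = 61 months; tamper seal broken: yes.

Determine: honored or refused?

Refused

Atomic conditions:
  water damage present: no → false
  serial number matches: yes → true
  NOT physical drop damage: no → true
  defect category = cosmetic: battery == cosmetic is false
  estimated repair cost between 716 USD and 1216 USD: 143 in [716, 1216] is false
  NOT extended warranty purchased: yes → false
  original receipt provided: no → false
  tamper seal broken: yes → true
  product age ≥ 24 months: 61 ≥ 24 is true
Combine:
[1.1.2] true AND true = true
[1.1.3] false OR false = false
[1.1] false OR true OR false = true
[1.2.1.1] exactly-one(false, false) = false
[1.2.1] NOT false = true
[1.2.2] exactly-one(true, true) = false
[1.2] true → false = false
[1] exactly-one(true, false) = true
[root] NOT true = false
Overall: false → refused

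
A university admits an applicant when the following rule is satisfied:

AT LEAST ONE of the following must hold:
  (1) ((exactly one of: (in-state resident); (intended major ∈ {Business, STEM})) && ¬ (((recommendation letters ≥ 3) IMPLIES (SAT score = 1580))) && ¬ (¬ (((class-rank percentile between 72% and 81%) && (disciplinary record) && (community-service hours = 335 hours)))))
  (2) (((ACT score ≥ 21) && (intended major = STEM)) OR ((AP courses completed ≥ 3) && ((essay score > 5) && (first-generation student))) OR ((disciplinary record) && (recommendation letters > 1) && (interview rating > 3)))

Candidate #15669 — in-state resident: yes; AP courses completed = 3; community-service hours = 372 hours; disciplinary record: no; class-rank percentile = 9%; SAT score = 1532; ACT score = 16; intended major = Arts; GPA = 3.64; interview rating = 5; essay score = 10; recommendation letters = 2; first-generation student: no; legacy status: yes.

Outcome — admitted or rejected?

Atomic conditions:
  in-state resident: yes → true
  intended major ∈ {Business, STEM}: Arts is not in the set → false
  recommendation letters ≥ 3: 2 ≥ 3 is false
  SAT score = 1580: 1532 == 1580 is false
  class-rank percentile between 72% and 81%: 9 in [72, 81] is false
  disciplinary record: no → false
  community-service hours = 335 hours: 372 == 335 is false
  ACT score ≥ 21: 16 ≥ 21 is false
  intended major = STEM: Arts == STEM is false
  AP courses completed ≥ 3: 3 ≥ 3 is true
  essay score > 5: 10 > 5 is true
  first-generation student: no → false
  recommendation letters > 1: 2 > 1 is true
  interview rating > 3: 5 > 3 is true
Combine:
[1.1] exactly-one(true, false) = true
[1.2.1] false → false (antecedent false ⇒ implication holds) = true
[1.2] NOT true = false
[1.3.1.1] false AND false AND false = false
[1.3.1] NOT false = true
[1.3] NOT true = false
[1] true AND false AND false = false
[2.1] false AND false = false
[2.2.2] true AND false = false
[2.2] true AND false = false
[2.3] false AND true AND true = false
[2] false OR false OR false = false
[root] false OR false = false
Overall: false → rejected

Rejected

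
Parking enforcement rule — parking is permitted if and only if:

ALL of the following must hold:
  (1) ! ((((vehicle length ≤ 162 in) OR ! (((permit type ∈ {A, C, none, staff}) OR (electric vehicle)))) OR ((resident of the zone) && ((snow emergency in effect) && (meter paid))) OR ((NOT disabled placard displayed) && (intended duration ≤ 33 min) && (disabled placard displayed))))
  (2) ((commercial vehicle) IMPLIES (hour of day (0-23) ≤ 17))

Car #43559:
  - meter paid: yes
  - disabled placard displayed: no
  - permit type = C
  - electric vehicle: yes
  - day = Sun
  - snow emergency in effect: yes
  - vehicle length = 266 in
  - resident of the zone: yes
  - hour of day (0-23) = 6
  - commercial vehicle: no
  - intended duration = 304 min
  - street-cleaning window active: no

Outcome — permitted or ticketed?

Atomic conditions:
  vehicle length ≤ 162 in: 266 ≤ 162 is false
  permit type ∈ {A, C, none, staff}: C is in the set → true
  electric vehicle: yes → true
  resident of the zone: yes → true
  snow emergency in effect: yes → true
  meter paid: yes → true
  NOT disabled placard displayed: no → true
  intended duration ≤ 33 min: 304 ≤ 33 is false
  disabled placard displayed: no → false
  commercial vehicle: no → false
  hour of day (0-23) ≤ 17: 6 ≤ 17 is true
Combine:
[1.1.1.2.1] true OR true = true
[1.1.1.2] NOT true = false
[1.1.1] false OR false = false
[1.1.2.2] true AND true = true
[1.1.2] true AND true = true
[1.1.3] true AND false AND false = false
[1.1] false OR true OR false = true
[1] NOT true = false
[2] false → true (antecedent false ⇒ implication holds) = true
[root] false AND true = false
Overall: false → ticketed

Ticketed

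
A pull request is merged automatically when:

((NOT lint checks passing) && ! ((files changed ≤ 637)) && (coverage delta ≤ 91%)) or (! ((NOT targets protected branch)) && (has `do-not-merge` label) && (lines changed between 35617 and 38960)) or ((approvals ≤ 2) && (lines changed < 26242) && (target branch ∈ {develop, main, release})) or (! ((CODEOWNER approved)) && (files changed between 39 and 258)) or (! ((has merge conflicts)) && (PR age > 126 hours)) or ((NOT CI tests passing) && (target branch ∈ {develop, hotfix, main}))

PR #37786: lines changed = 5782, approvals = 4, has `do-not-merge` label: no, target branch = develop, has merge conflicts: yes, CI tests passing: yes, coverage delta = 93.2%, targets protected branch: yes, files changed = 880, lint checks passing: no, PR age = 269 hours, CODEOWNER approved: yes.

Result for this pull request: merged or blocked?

Blocked

Atomic conditions:
  NOT lint checks passing: no → true
  files changed ≤ 637: 880 ≤ 637 is false
  coverage delta ≤ 91%: 93.2 ≤ 91 is false
  NOT targets protected branch: yes → false
  has `do-not-merge` label: no → false
  lines changed between 35617 and 38960: 5782 in [35617, 38960] is false
  approvals ≤ 2: 4 ≤ 2 is false
  lines changed < 26242: 5782 < 26242 is true
  target branch ∈ {develop, main, release}: develop is in the set → true
  CODEOWNER approved: yes → true
  files changed between 39 and 258: 880 in [39, 258] is false
  has merge conflicts: yes → true
  PR age > 126 hours: 269 > 126 is true
  NOT CI tests passing: yes → false
  target branch ∈ {develop, hotfix, main}: develop is in the set → true
Combine:
[1.2] NOT false = true
[1] true AND true AND false = false
[2.1] NOT false = true
[2] true AND false AND false = false
[3] false AND true AND true = false
[4.1] NOT true = false
[4] false AND false = false
[5.1] NOT true = false
[5] false AND true = false
[6] false AND true = false
[root] false OR false OR false OR false OR false OR false = false
Overall: false → blocked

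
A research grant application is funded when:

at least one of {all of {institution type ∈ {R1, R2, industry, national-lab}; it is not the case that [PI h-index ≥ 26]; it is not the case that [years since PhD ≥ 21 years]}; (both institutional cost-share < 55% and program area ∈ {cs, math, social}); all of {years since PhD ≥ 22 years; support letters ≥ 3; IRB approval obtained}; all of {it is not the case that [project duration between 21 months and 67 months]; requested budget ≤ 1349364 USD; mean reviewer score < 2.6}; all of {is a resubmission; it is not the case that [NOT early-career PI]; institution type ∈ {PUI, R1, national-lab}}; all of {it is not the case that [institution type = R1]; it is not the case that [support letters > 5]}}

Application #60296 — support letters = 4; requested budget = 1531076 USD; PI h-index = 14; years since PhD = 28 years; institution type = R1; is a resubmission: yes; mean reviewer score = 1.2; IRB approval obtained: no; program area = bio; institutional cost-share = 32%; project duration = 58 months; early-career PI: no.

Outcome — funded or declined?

Declined

Atomic conditions:
  institution type ∈ {R1, R2, industry, national-lab}: R1 is in the set → true
  PI h-index ≥ 26: 14 ≥ 26 is false
  years since PhD ≥ 21 years: 28 ≥ 21 is true
  institutional cost-share < 55%: 32 < 55 is true
  program area ∈ {cs, math, social}: bio is not in the set → false
  years since PhD ≥ 22 years: 28 ≥ 22 is true
  support letters ≥ 3: 4 ≥ 3 is true
  IRB approval obtained: no → false
  project duration between 21 months and 67 months: 58 in [21, 67] is true
  requested budget ≤ 1349364 USD: 1531076 ≤ 1349364 is false
  mean reviewer score < 2.6: 1.2 < 2.6 is true
  is a resubmission: yes → true
  NOT early-career PI: no → true
  institution type ∈ {PUI, R1, national-lab}: R1 is in the set → true
  institution type = R1: R1 == R1 is true
  support letters > 5: 4 > 5 is false
Combine:
[1.2] NOT false = true
[1.3] NOT true = false
[1] true AND true AND false = false
[2] true AND false = false
[3] true AND true AND false = false
[4.1] NOT true = false
[4] false AND false AND true = false
[5.2] NOT true = false
[5] true AND false AND true = false
[6.1] NOT true = false
[6.2] NOT false = true
[6] false AND true = false
[root] false OR false OR false OR false OR false OR false = false
Overall: false → declined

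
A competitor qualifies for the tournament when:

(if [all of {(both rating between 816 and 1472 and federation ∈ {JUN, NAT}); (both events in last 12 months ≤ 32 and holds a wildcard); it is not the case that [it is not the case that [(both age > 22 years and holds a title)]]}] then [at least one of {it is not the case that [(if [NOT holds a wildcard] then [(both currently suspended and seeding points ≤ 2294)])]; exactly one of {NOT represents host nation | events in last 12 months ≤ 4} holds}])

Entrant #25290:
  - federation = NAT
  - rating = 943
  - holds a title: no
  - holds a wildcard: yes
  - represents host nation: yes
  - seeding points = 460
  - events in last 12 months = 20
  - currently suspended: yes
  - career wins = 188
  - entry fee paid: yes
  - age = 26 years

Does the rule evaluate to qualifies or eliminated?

Atomic conditions:
  rating between 816 and 1472: 943 in [816, 1472] is true
  federation ∈ {JUN, NAT}: NAT is in the set → true
  events in last 12 months ≤ 32: 20 ≤ 32 is true
  holds a wildcard: yes → true
  age > 22 years: 26 > 22 is true
  holds a title: no → false
  NOT holds a wildcard: yes → false
  currently suspended: yes → true
  seeding points ≤ 2294: 460 ≤ 2294 is true
  NOT represents host nation: yes → false
  events in last 12 months ≤ 4: 20 ≤ 4 is false
Combine:
[1.1] true AND true = true
[1.2] true AND true = true
[1.3.1.1] true AND false = false
[1.3.1] NOT false = true
[1.3] NOT true = false
[1] true AND true AND false = false
[2.1.1.2] true AND true = true
[2.1.1] false → true (antecedent false ⇒ implication holds) = true
[2.1] NOT true = false
[2.2] exactly-one(false, false) = false
[2] false OR false = false
[root] false → false (antecedent false ⇒ implication holds) = true
Overall: true → qualifies

Qualifies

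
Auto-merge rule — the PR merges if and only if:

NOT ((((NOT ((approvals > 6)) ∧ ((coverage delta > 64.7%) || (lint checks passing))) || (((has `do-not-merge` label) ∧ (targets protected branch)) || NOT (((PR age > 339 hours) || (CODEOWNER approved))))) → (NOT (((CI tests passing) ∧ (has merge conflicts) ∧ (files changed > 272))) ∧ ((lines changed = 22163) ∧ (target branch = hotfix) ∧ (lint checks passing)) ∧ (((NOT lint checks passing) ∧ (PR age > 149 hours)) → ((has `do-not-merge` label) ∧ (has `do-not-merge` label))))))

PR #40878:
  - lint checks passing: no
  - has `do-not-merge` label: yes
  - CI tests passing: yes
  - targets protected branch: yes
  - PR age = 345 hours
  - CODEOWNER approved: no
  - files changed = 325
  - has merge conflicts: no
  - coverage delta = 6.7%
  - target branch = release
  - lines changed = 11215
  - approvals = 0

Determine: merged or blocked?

Merged

Atomic conditions:
  approvals > 6: 0 > 6 is false
  coverage delta > 64.7%: 6.7 > 64.7 is false
  lint checks passing: no → false
  has `do-not-merge` label: yes → true
  targets protected branch: yes → true
  PR age > 339 hours: 345 > 339 is true
  CODEOWNER approved: no → false
  CI tests passing: yes → true
  has merge conflicts: no → false
  files changed > 272: 325 > 272 is true
  lines changed = 22163: 11215 == 22163 is false
  target branch = hotfix: release == hotfix is false
  NOT lint checks passing: no → true
  PR age > 149 hours: 345 > 149 is true
Combine:
[1.1.1.1] NOT false = true
[1.1.1.2] false OR false = false
[1.1.1] true AND false = false
[1.1.2.1] true AND true = true
[1.1.2.2.1] true OR false = true
[1.1.2.2] NOT true = false
[1.1.2] true OR false = true
[1.1] false OR true = true
[1.2.1.1] true AND false AND true = false
[1.2.1] NOT false = true
[1.2.2] false AND false AND false = false
[1.2.3.1] true AND true = true
[1.2.3.2] true AND true = true
[1.2.3] true → true = true
[1.2] true AND false AND true = false
[1] true → false = false
[root] NOT false = true
Overall: true → merged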